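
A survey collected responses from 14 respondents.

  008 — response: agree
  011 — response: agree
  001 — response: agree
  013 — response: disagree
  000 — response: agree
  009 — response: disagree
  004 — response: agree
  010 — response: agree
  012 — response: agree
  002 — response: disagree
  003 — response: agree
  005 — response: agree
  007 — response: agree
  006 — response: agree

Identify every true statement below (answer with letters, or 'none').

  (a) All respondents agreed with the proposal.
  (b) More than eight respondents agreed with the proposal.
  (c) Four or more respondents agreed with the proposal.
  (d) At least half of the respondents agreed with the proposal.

|A| = 14, |A ∩ B| = 11, |A ∖ B| = 3.
(a) A ⊆ B, i.e. every element of A is in B (|A ∖ B| = 0): fails.
(b) |A ∩ B| > 8: holds.
(c) |A ∩ B| ≥ 4: holds.
(d) |A ∩ B| ≥ |A ∖ B|: holds.

(b), (c), (d)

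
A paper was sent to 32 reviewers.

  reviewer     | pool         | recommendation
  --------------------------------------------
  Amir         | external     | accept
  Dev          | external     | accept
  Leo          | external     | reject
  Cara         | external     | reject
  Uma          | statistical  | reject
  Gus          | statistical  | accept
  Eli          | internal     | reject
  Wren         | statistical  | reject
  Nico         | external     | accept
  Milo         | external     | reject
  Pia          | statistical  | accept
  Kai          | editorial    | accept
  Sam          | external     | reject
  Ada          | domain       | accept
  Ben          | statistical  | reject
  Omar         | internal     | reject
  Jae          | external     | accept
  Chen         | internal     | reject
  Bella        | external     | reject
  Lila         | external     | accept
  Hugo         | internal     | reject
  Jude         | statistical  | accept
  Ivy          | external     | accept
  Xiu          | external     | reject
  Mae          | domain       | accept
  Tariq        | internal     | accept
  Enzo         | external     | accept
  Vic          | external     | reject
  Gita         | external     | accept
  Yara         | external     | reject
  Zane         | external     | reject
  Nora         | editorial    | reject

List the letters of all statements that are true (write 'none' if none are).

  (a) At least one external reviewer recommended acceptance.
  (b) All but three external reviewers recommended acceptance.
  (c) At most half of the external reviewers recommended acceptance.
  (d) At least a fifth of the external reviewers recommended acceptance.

(a), (c), (d)

|A| = 17, |A ∩ B| = 8, |A ∖ B| = 9.
(a) A ∩ B ≠ ∅ (|A ∩ B| ≥ 1): holds.
(b) |A ∖ B| = 3: fails.
(c) |A ∩ B| ≤ |A ∖ B|: holds.
(d) |A ∩ B| / |A| ≥ 1/5: holds.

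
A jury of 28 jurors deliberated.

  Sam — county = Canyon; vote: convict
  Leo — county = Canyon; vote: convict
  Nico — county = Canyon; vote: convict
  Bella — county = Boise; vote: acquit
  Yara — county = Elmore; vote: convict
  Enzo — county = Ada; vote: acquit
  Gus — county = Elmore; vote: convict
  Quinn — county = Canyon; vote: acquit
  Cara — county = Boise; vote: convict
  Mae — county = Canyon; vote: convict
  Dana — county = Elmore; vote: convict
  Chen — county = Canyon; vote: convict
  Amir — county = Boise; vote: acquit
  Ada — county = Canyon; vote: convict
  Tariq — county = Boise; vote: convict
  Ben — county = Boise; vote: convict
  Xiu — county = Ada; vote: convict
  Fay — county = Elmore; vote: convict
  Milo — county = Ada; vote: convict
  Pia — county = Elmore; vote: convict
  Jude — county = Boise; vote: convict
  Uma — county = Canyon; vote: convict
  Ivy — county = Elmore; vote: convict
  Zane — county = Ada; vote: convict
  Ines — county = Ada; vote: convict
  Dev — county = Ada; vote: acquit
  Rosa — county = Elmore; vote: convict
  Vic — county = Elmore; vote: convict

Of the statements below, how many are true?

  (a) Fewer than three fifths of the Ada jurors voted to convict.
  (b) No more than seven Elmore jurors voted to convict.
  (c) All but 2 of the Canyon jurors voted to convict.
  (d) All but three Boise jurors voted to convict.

0

(a) Ada: |A| = 6, |A ∩ B| = 4; needs |A ∩ B| / |A| < 3/5 — false.
(b) Elmore: |A| = 8, |A ∩ B| = 8; needs |A ∩ B| ≤ 7 — false.
(c) Canyon: |A| = 8, |A ∩ B| = 7; needs |A ∖ B| = 2 — false.
(d) Boise: |A| = 6, |A ∩ B| = 4; needs |A ∖ B| = 3 — false.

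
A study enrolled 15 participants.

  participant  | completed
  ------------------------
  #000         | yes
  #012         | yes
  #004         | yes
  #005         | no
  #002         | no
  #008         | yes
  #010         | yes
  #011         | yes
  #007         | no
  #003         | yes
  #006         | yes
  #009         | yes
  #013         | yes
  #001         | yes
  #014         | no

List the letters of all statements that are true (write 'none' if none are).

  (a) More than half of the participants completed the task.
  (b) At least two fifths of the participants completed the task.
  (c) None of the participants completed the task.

(a), (b)

|A| = 15, |A ∩ B| = 11, |A ∖ B| = 4.
(a) |A ∩ B| > |A ∖ B|: holds.
(b) |A ∩ B| / |A| ≥ 2/5: holds.
(c) A ∩ B = ∅ (|A ∩ B| = 0): fails.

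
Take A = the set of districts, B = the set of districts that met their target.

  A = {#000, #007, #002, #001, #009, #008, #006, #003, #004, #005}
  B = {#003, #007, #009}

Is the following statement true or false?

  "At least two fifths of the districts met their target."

False

Truth condition: |A ∩ B| / |A| ≥ 2/5.
A (the restrictor) = {#000, #007, #002, #001, #009, #008, #006, #003, #004, #005}, |A| = 10.
A ∩ B = {#007, #009, #003}, so |A ∩ B| = 3.
A ∖ B = {#000, #002, #001, #008, #006, #004, #005}, so |A ∖ B| = 7.
|A ∩ B|/|A| = 3/10, so the statement is false.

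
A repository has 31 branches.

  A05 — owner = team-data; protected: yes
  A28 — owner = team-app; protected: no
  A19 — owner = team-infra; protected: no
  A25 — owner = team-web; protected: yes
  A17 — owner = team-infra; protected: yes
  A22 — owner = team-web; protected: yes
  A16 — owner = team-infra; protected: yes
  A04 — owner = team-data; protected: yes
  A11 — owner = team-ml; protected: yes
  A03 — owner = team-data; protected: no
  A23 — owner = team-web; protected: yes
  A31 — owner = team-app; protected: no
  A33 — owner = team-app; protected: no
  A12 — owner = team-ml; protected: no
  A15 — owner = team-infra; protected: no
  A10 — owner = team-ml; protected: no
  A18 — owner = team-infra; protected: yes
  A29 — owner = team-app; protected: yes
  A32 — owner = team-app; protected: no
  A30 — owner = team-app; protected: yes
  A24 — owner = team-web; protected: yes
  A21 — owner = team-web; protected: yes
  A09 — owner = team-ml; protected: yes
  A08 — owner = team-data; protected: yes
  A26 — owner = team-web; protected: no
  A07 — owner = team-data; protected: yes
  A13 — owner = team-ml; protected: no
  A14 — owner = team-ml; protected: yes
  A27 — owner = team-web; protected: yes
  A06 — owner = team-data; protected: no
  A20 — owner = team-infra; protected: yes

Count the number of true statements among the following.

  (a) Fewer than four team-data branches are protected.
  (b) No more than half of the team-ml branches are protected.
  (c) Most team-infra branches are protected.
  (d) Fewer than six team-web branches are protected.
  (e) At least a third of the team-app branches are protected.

3

(a) team-data: |A| = 6, |A ∩ B| = 4; needs |A ∩ B| < 4 — false.
(b) team-ml: |A| = 6, |A ∩ B| = 3; needs |A ∩ B| ≤ |A ∖ B| — true.
(c) team-infra: |A| = 6, |A ∩ B| = 4; needs |A ∩ B| > |A ∖ B| — true.
(d) team-web: |A| = 7, |A ∩ B| = 6; needs |A ∩ B| < 6 — false.
(e) team-app: |A| = 6, |A ∩ B| = 2; needs |A ∩ B| / |A| ≥ 1/3 — true.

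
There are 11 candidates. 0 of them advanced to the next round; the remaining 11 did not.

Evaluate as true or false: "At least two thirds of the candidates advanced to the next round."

False

The determiner here denotes the relation: |A ∩ B| / |A| ≥ 2/3.
|A| = 11, |A ∩ B| = 0, |A ∖ B| = 11.
|A ∩ B|/|A| = 0/11, so the statement is false.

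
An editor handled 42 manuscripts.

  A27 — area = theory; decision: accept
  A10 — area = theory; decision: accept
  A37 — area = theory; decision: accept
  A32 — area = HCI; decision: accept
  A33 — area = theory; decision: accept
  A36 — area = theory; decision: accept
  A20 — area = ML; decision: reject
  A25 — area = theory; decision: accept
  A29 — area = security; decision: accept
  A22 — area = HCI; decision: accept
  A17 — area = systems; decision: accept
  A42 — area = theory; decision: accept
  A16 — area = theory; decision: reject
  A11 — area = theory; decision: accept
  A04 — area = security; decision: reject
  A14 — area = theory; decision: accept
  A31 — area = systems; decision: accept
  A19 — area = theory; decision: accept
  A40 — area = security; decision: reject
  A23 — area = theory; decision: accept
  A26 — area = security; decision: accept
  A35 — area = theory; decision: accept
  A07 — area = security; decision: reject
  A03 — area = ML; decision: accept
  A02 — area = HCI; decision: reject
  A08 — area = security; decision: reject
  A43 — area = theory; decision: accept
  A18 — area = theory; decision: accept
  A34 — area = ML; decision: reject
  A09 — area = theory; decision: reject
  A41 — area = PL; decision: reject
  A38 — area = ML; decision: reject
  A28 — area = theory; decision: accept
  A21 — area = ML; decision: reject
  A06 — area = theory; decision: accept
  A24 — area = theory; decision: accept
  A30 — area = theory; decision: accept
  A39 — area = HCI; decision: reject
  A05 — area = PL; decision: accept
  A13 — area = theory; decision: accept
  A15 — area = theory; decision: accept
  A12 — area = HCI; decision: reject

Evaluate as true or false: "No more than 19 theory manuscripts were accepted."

The determiner here denotes the relation: |A ∩ B| ≤ 19.
|A| = 22, |A ∩ B| = 20, |A ∖ B| = 2.
|A ∩ B| = 20, so the statement is false.

False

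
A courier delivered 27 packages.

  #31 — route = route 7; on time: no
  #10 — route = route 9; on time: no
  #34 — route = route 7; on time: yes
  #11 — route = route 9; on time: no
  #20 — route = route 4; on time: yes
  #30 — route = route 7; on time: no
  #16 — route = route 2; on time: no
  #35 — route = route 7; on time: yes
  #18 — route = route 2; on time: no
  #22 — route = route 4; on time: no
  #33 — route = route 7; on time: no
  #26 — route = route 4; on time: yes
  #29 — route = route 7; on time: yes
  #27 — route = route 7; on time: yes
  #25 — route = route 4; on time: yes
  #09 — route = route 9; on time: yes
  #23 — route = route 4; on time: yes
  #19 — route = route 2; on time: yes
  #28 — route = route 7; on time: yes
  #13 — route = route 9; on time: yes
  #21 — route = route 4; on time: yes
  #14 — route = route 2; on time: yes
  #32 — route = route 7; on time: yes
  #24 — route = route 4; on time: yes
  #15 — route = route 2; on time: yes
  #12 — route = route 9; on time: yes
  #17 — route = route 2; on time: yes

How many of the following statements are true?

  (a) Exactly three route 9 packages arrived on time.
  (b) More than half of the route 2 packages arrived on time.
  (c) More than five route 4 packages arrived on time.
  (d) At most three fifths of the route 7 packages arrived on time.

3

(a) route 9: |A| = 5, |A ∩ B| = 3; needs |A ∩ B| = 3 — true.
(b) route 2: |A| = 6, |A ∩ B| = 4; needs |A ∩ B| > |A ∖ B| — true.
(c) route 4: |A| = 7, |A ∩ B| = 6; needs |A ∩ B| > 5 — true.
(d) route 7: |A| = 9, |A ∩ B| = 6; needs |A ∩ B| / |A| ≤ 3/5 — false.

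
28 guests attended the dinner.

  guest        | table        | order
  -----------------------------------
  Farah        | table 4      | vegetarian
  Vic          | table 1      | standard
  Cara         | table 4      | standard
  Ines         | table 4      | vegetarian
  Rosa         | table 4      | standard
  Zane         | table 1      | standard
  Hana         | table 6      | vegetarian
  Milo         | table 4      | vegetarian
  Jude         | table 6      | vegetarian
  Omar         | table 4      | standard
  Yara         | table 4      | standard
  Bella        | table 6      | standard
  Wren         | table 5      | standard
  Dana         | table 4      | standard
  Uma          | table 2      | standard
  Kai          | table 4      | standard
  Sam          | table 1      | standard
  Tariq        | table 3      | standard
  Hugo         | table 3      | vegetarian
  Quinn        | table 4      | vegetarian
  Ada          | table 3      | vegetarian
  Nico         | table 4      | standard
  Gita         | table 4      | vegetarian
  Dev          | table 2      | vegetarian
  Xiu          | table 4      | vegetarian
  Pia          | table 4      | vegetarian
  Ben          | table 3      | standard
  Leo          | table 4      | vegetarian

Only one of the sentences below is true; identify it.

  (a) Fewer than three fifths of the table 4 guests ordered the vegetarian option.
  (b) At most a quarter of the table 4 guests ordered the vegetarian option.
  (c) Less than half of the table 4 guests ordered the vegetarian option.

(a)

|A| = 15, |A ∩ B| = 8, |A ∖ B| = 7.
(a) requires |A ∩ B| / |A| < 3/5: true.
(b) requires |A ∩ B| / |A| ≤ 1/4: false.
(c) requires |A ∩ B| < |A ∖ B|: false.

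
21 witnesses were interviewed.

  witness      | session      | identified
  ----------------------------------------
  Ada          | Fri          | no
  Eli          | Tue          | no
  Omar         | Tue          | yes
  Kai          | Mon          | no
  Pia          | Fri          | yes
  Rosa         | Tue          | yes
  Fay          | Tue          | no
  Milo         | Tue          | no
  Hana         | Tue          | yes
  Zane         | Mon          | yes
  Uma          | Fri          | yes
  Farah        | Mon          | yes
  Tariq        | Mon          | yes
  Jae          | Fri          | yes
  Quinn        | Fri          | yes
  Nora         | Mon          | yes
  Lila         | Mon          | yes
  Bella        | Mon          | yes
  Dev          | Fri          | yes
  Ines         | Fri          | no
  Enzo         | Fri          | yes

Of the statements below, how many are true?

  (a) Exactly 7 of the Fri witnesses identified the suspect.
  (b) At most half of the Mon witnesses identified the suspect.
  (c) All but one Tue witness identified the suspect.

(a) Fri: |A| = 8, |A ∩ B| = 6; needs |A ∩ B| = 7 — false.
(b) Mon: |A| = 7, |A ∩ B| = 6; needs |A ∩ B| ≤ |A ∖ B| — false.
(c) Tue: |A| = 6, |A ∩ B| = 3; needs |A ∖ B| = 1 — false.

0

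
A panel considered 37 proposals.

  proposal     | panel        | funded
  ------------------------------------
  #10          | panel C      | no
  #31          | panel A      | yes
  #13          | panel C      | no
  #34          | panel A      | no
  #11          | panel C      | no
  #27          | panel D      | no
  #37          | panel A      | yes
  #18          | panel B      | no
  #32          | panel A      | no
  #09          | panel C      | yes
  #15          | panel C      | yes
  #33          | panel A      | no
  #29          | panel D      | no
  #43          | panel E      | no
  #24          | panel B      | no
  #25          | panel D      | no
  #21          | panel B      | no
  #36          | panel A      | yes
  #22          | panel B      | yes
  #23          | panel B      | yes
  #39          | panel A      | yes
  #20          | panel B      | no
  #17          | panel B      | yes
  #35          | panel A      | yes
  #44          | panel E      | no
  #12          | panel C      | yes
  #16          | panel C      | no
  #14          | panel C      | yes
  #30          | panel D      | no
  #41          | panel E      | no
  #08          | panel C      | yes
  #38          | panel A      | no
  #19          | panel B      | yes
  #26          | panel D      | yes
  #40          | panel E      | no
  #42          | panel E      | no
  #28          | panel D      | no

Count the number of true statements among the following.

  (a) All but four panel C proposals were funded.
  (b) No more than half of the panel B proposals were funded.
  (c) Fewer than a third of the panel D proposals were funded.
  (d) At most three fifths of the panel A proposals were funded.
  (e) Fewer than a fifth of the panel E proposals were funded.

(a) panel C: |A| = 9, |A ∩ B| = 5; needs |A ∖ B| = 4 — true.
(b) panel B: |A| = 8, |A ∩ B| = 4; needs |A ∩ B| ≤ |A ∖ B| — true.
(c) panel D: |A| = 6, |A ∩ B| = 1; needs |A ∩ B| / |A| < 1/3 — true.
(d) panel A: |A| = 9, |A ∩ B| = 5; needs |A ∩ B| / |A| ≤ 3/5 — true.
(e) panel E: |A| = 5, |A ∩ B| = 0; needs |A ∩ B| / |A| < 1/5 — true.

5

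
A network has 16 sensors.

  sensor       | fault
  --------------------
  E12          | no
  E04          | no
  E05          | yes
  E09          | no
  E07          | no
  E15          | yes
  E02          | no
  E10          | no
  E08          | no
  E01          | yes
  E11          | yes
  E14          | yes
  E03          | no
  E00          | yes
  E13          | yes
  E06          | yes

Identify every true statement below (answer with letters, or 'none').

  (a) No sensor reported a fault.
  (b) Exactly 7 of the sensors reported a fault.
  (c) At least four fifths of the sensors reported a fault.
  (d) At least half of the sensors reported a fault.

(d)

|A| = 16, |A ∩ B| = 8, |A ∖ B| = 8.
(a) A ∩ B = ∅ (|A ∩ B| = 0): fails.
(b) |A ∩ B| = 7: fails.
(c) |A ∩ B| / |A| ≥ 4/5: fails.
(d) |A ∩ B| ≥ |A ∖ B|: holds.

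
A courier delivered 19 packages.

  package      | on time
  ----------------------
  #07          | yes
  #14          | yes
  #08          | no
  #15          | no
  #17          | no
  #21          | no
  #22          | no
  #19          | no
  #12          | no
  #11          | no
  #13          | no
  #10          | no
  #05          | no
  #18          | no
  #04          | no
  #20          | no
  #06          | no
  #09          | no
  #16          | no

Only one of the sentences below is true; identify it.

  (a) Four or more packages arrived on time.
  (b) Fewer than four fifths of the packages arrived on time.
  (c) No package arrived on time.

(b)

|A| = 19, |A ∩ B| = 2, |A ∖ B| = 17.
(a) requires |A ∩ B| ≥ 4: false.
(b) requires |A ∩ B| / |A| < 4/5: true.
(c) requires A ∩ B = ∅ (|A ∩ B| = 0): false.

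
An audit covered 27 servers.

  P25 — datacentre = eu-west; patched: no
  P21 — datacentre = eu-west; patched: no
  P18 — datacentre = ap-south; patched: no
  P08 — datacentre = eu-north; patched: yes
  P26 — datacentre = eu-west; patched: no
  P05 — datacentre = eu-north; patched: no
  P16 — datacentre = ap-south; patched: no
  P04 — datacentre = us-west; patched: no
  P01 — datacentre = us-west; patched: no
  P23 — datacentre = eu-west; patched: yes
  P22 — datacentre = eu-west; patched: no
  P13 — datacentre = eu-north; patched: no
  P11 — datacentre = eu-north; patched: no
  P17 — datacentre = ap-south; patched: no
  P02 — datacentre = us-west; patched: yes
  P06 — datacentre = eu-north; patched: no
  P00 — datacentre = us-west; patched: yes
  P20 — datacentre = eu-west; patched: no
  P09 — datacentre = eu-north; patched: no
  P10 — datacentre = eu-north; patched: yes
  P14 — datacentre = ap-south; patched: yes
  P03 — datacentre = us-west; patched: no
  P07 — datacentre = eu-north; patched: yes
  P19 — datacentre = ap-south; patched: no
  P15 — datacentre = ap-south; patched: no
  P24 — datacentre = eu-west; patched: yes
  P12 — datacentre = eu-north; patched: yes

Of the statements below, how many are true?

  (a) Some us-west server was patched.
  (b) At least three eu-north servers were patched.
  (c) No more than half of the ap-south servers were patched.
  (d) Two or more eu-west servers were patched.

(a) us-west: |A| = 5, |A ∩ B| = 2; needs A ∩ B ≠ ∅ (|A ∩ B| ≥ 1) — true.
(b) eu-north: |A| = 9, |A ∩ B| = 4; needs |A ∩ B| ≥ 3 — true.
(c) ap-south: |A| = 6, |A ∩ B| = 1; needs |A ∩ B| ≤ |A ∖ B| — true.
(d) eu-west: |A| = 7, |A ∩ B| = 2; needs |A ∩ B| ≥ 2 — true.

4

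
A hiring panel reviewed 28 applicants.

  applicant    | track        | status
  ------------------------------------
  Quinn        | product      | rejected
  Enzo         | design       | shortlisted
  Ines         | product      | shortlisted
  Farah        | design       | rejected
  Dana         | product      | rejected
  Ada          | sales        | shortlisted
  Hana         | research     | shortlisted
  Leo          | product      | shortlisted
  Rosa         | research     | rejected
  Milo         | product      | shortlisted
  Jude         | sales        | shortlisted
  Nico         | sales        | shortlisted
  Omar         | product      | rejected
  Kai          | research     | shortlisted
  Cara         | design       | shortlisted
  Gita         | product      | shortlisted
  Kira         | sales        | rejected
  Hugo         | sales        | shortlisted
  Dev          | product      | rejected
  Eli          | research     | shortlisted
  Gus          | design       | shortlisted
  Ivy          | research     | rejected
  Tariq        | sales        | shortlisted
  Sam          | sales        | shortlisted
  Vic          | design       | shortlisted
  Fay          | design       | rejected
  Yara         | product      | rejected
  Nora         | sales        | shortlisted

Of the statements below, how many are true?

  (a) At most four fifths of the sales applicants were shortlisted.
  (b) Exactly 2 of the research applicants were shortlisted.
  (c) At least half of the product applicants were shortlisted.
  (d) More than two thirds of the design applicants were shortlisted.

0

(a) sales: |A| = 8, |A ∩ B| = 7; needs |A ∩ B| / |A| ≤ 4/5 — false.
(b) research: |A| = 5, |A ∩ B| = 3; needs |A ∩ B| = 2 — false.
(c) product: |A| = 9, |A ∩ B| = 4; needs |A ∩ B| ≥ |A ∖ B| — false.
(d) design: |A| = 6, |A ∩ B| = 4; needs |A ∩ B| / |A| > 2/3 — false.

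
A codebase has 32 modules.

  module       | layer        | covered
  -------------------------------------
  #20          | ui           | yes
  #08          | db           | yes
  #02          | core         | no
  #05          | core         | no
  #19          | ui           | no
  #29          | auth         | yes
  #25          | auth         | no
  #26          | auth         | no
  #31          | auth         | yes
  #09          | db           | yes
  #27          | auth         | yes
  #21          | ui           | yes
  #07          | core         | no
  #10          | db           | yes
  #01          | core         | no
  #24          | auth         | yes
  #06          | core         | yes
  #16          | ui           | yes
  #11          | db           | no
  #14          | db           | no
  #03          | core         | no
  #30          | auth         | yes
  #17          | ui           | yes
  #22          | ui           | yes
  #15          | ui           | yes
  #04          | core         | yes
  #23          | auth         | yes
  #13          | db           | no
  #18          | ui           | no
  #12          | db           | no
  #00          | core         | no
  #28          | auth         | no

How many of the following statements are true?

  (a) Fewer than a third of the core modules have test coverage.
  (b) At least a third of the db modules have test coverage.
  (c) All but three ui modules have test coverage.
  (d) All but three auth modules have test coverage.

(a) core: |A| = 8, |A ∩ B| = 2; needs |A ∩ B| / |A| < 1/3 — true.
(b) db: |A| = 7, |A ∩ B| = 3; needs |A ∩ B| / |A| ≥ 1/3 — true.
(c) ui: |A| = 8, |A ∩ B| = 6; needs |A ∖ B| = 3 — false.
(d) auth: |A| = 9, |A ∩ B| = 6; needs |A ∖ B| = 3 — true.

3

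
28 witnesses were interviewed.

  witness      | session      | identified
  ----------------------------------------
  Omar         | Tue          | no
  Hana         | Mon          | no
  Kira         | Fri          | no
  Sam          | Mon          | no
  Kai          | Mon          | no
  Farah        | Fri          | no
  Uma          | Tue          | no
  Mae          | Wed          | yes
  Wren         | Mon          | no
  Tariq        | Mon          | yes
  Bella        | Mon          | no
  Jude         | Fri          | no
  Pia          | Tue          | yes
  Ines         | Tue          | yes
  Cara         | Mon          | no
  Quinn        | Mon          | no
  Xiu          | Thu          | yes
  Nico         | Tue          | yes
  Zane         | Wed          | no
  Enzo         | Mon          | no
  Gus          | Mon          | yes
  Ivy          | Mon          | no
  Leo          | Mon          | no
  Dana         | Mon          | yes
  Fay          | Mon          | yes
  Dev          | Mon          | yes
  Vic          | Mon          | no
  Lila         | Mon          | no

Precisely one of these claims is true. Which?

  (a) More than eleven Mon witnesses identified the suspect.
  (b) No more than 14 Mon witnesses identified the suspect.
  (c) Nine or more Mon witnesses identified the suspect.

(b)

|A| = 17, |A ∩ B| = 5, |A ∖ B| = 12.
(a) requires |A ∩ B| > 11: false.
(b) requires |A ∩ B| ≤ 14: true.
(c) requires |A ∩ B| ≥ 9: false.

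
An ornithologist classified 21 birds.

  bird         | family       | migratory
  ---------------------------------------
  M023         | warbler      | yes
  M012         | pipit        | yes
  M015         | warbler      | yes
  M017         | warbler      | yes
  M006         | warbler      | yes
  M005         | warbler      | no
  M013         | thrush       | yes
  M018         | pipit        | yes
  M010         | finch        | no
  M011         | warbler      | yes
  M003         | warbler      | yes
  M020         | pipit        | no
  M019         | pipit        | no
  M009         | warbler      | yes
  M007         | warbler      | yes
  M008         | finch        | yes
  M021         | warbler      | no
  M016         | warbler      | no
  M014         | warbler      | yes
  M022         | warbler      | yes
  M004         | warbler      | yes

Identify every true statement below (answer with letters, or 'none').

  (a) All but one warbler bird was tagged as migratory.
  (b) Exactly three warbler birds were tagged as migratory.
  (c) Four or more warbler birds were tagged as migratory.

|A| = 14, |A ∩ B| = 11, |A ∖ B| = 3.
(a) |A ∖ B| = 1: fails.
(b) |A ∩ B| = 3: fails.
(c) |A ∩ B| ≥ 4: holds.

(c)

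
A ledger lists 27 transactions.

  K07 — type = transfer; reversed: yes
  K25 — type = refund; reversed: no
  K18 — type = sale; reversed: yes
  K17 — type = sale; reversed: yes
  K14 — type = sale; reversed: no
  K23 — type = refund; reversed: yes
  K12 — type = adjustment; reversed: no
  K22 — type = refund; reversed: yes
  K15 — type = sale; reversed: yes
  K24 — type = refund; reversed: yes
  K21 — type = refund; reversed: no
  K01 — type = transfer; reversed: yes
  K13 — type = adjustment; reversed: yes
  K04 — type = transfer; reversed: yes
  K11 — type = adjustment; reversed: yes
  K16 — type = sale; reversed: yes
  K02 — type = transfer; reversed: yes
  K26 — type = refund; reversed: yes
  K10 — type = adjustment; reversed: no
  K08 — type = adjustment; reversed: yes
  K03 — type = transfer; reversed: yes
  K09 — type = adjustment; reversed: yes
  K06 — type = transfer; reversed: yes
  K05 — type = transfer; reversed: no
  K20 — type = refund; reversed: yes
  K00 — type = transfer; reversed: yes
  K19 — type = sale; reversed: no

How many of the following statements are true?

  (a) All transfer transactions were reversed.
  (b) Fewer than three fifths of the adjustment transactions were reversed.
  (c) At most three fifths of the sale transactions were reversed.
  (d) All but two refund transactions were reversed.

(a) transfer: |A| = 8, |A ∩ B| = 7; needs A ⊆ B, i.e. every element of A is in B (|A ∖ B| = 0) — false.
(b) adjustment: |A| = 6, |A ∩ B| = 4; needs |A ∩ B| / |A| < 3/5 — false.
(c) sale: |A| = 6, |A ∩ B| = 4; needs |A ∩ B| / |A| ≤ 3/5 — false.
(d) refund: |A| = 7, |A ∩ B| = 5; needs |A ∖ B| = 2 — true.

1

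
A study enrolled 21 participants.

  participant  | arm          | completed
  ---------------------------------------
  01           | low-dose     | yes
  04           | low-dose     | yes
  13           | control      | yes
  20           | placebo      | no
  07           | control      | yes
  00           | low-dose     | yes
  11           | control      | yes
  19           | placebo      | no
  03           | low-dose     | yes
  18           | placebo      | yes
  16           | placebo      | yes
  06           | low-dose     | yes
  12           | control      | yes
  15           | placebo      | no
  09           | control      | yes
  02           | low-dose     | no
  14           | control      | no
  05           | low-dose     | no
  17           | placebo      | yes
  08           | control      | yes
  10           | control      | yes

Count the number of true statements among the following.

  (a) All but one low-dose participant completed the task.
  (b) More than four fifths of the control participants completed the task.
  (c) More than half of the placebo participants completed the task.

1

(a) low-dose: |A| = 7, |A ∩ B| = 5; needs |A ∖ B| = 1 — false.
(b) control: |A| = 8, |A ∩ B| = 7; needs |A ∩ B| / |A| > 4/5 — true.
(c) placebo: |A| = 6, |A ∩ B| = 3; needs |A ∩ B| > |A ∖ B| — false.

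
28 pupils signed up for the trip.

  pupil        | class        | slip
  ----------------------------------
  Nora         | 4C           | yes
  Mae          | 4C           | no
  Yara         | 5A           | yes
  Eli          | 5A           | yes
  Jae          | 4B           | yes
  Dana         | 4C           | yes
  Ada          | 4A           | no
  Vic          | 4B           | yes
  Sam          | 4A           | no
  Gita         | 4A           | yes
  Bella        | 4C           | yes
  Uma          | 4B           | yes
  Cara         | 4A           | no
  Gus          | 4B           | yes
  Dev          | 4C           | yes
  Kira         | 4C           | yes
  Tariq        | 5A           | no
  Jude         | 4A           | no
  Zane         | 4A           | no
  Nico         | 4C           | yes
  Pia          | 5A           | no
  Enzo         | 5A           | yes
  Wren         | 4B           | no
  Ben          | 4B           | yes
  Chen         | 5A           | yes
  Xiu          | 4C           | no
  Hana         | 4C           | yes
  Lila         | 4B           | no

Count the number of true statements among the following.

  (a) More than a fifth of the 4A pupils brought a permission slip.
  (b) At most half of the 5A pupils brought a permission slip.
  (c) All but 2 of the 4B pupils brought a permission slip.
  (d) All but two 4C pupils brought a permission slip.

(a) 4A: |A| = 6, |A ∩ B| = 1; needs |A ∩ B| / |A| > 1/5 — false.
(b) 5A: |A| = 6, |A ∩ B| = 4; needs |A ∩ B| ≤ |A ∖ B| — false.
(c) 4B: |A| = 7, |A ∩ B| = 5; needs |A ∖ B| = 2 — true.
(d) 4C: |A| = 9, |A ∩ B| = 7; needs |A ∖ B| = 2 — true.

2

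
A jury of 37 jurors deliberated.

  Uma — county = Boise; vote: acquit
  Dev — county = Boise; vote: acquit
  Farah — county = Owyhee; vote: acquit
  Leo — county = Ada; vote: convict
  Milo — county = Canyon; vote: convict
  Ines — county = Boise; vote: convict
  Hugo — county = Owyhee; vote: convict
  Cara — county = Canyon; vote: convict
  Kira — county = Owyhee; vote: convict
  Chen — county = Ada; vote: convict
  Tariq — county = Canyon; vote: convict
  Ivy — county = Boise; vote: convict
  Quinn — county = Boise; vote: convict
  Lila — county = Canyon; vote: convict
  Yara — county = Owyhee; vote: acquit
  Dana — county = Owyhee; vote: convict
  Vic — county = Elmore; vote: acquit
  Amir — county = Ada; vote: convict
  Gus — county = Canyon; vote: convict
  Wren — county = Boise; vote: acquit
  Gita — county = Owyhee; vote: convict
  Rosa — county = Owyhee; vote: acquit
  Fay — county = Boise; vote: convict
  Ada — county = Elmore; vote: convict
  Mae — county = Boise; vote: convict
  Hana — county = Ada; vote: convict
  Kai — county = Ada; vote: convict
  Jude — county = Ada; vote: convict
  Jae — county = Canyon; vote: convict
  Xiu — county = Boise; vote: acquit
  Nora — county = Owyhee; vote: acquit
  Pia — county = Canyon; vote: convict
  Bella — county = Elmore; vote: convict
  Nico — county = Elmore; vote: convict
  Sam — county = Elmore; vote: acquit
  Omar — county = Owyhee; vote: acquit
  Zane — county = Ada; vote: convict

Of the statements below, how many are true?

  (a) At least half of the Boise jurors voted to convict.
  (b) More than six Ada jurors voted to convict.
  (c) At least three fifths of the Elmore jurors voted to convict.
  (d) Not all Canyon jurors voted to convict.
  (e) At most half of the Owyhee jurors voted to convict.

4

(a) Boise: |A| = 9, |A ∩ B| = 5; needs |A ∩ B| ≥ |A ∖ B| — true.
(b) Ada: |A| = 7, |A ∩ B| = 7; needs |A ∩ B| > 6 — true.
(c) Elmore: |A| = 5, |A ∩ B| = 3; needs |A ∩ B| / |A| ≥ 3/5 — true.
(d) Canyon: |A| = 7, |A ∩ B| = 7; needs A ⊄ B (|A ∖ B| ≥ 1) — false.
(e) Owyhee: |A| = 9, |A ∩ B| = 4; needs |A ∩ B| ≤ |A ∖ B| — true.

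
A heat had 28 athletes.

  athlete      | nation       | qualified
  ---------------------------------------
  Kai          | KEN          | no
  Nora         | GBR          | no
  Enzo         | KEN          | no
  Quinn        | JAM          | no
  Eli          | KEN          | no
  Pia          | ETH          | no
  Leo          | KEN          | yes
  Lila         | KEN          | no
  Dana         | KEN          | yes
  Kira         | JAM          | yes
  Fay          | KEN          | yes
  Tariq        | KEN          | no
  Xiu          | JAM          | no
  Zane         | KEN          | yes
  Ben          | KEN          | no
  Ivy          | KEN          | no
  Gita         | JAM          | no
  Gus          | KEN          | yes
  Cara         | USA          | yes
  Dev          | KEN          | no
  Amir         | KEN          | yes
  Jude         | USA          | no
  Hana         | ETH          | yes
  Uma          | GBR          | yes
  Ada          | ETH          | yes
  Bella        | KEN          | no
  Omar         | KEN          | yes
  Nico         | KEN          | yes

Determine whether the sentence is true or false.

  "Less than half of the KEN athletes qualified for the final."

The determiner here denotes the relation: |A ∩ B| < |A ∖ B|.
|A| = 17, |A ∩ B| = 8, |A ∖ B| = 9.
8 < 9, so the statement is true.

True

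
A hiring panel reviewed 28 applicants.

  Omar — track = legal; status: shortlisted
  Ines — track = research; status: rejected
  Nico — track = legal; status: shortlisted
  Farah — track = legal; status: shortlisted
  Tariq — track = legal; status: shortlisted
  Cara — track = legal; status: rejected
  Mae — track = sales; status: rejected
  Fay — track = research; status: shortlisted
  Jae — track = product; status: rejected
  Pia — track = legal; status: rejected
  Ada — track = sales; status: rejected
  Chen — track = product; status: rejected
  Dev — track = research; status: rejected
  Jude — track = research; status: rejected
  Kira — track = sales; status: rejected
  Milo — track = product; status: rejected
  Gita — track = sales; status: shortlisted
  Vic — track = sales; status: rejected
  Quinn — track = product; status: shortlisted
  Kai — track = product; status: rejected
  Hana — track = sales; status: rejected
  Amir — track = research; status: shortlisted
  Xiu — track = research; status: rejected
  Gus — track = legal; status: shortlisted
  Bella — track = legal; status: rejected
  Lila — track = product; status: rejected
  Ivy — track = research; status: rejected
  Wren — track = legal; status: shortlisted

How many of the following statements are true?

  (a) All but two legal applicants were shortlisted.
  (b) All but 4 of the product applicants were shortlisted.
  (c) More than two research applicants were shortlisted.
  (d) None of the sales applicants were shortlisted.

0

(a) legal: |A| = 9, |A ∩ B| = 6; needs |A ∖ B| = 2 — false.
(b) product: |A| = 6, |A ∩ B| = 1; needs |A ∖ B| = 4 — false.
(c) research: |A| = 7, |A ∩ B| = 2; needs |A ∩ B| > 2 — false.
(d) sales: |A| = 6, |A ∩ B| = 1; needs A ∩ B = ∅ (|A ∩ B| = 0) — false.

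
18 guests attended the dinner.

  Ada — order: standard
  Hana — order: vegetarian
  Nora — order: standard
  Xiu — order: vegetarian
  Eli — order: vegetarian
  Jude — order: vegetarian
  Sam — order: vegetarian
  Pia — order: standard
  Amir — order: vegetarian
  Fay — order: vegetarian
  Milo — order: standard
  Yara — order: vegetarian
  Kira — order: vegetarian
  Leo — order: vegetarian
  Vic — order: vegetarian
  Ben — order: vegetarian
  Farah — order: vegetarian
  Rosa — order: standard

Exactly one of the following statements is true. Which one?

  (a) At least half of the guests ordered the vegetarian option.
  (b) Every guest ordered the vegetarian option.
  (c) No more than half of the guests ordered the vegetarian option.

|A| = 18, |A ∩ B| = 13, |A ∖ B| = 5.
(a) requires |A ∩ B| ≥ |A ∖ B|: true.
(b) requires A ⊆ B, i.e. every element of A is in B (|A ∖ B| = 0): false.
(c) requires |A ∩ B| ≤ |A ∖ B|: false.

(a)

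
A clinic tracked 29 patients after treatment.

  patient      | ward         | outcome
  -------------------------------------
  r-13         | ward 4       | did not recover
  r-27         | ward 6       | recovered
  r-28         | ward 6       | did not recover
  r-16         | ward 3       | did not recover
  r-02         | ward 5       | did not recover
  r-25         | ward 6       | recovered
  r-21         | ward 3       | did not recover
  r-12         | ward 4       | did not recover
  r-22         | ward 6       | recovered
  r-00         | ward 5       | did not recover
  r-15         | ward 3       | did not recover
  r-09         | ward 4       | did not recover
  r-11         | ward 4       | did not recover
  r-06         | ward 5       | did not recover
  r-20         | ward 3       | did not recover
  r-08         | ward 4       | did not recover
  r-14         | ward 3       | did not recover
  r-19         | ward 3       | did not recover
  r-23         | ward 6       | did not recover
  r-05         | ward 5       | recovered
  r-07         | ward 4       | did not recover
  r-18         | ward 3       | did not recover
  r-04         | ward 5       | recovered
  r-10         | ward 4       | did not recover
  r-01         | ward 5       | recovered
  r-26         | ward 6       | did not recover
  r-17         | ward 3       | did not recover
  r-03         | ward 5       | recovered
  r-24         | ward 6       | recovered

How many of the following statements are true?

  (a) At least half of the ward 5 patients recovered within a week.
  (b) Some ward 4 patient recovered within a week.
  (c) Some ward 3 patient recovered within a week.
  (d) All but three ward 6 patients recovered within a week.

2

(a) ward 5: |A| = 7, |A ∩ B| = 4; needs |A ∩ B| ≥ |A ∖ B| — true.
(b) ward 4: |A| = 7, |A ∩ B| = 0; needs A ∩ B ≠ ∅ (|A ∩ B| ≥ 1) — false.
(c) ward 3: |A| = 8, |A ∩ B| = 0; needs A ∩ B ≠ ∅ (|A ∩ B| ≥ 1) — false.
(d) ward 6: |A| = 7, |A ∩ B| = 4; needs |A ∖ B| = 3 — true.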